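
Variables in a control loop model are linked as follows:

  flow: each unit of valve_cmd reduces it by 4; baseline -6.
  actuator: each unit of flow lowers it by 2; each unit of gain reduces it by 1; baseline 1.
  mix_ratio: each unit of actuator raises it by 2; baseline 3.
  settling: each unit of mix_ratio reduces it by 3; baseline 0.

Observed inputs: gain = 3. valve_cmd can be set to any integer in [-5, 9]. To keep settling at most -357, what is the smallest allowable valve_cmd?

valve_cmd = 6

Substituting into the actuator equation gives actuator = 8*valve_cmd + 10.
This gives mix_ratio = 16*valve_cmd + 23.
So settling = -48*valve_cmd - 69.
Require -48*valve_cmd - 69 ≤ -357, so valve_cmd ≥ 6.
The smallest integer in [-5, 9] satisfying this is 6.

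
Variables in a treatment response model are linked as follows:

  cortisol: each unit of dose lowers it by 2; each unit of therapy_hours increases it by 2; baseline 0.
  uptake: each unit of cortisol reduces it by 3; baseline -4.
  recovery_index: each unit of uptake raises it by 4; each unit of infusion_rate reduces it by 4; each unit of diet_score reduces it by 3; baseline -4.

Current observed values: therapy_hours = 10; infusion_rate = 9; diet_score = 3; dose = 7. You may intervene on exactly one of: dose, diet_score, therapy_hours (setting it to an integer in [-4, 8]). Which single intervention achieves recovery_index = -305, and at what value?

set dose = 0

Intervening on dose: with other inputs at their observed values, recovery_index = 24*dose - 305. Solving for -305 gives dose = 0, within [-4, 8].
Intervening on diet_score: recovery_index = -3*diet_score - 128. Reaching -305 requires diet_score = 59, outside [-4, 8].
Intervening on therapy_hours: recovery_index = -24*therapy_hours + 103. Reaching -305 requires therapy_hours = 17, outside [-4, 8].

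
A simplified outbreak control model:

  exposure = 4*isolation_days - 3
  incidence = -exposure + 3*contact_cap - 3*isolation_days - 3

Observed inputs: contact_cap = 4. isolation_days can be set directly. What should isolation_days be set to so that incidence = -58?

Substituting into the incidence equation gives incidence = -7*isolation_days + 12.
Solve -7*isolation_days + 12 = -58: isolation_days = (-58 - 12) / -7 = 10.

isolation_days = 10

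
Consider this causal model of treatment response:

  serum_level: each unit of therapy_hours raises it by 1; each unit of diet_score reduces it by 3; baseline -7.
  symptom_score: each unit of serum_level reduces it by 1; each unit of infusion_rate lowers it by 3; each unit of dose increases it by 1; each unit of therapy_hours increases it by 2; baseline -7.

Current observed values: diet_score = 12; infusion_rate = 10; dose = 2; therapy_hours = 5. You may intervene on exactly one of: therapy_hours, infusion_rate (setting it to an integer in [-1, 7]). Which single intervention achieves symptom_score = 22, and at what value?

set infusion_rate = 7

Intervening on therapy_hours: symptom_score = therapy_hours + 8. Reaching 22 requires therapy_hours = 14, outside [-1, 7].
Intervening on infusion_rate: with other inputs at their observed values, symptom_score = -3*infusion_rate + 43. Solving for 22 gives infusion_rate = 7, within [-1, 7].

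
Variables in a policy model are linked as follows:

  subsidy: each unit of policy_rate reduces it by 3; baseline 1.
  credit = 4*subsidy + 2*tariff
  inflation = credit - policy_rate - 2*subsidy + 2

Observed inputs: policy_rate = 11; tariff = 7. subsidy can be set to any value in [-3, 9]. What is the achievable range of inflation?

-1 to 23

Intervening on subsidy fixes its value directly, overriding its dependence on policy_rate.
Substituting into the credit equation gives credit = 4*subsidy + 14.
inflation becomes 2*subsidy + 5.
Linear in subsidy, so extremes are at the endpoints: subsidy = -3 gives inflation = -1; subsidy = 9 gives inflation = 23.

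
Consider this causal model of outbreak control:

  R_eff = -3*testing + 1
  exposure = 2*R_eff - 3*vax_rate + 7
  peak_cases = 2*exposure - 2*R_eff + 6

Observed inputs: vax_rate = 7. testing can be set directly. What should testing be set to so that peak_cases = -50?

Substituting into the exposure equation gives exposure = -6*testing - 12.
This gives peak_cases = -6*testing - 20.
Solve -6*testing - 20 = -50: testing = (-50 + 20) / -6 = 5.

testing = 5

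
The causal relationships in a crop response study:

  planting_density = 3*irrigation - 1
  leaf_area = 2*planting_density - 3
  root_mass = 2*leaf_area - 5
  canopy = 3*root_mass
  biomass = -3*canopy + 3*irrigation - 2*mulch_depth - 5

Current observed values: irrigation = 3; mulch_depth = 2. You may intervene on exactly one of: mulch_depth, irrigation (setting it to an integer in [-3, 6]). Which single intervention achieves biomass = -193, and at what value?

set mulch_depth = 4

Intervening on mulch_depth: with other inputs at their observed values, biomass = -2*mulch_depth - 185. Solving for -193 gives mulch_depth = 4, within [-3, 6].
Intervening on irrigation: biomass = -105*irrigation + 126. Reaching -193 requires irrigation = 319/105, not an integer.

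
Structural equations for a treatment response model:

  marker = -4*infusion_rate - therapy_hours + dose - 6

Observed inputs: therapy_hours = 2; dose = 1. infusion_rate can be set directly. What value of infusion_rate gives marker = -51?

Substituting into the marker equation gives marker = -4*infusion_rate - 7.
Solve -4*infusion_rate - 7 = -51: infusion_rate = (-51 + 7) / -4 = 11.

infusion_rate = 11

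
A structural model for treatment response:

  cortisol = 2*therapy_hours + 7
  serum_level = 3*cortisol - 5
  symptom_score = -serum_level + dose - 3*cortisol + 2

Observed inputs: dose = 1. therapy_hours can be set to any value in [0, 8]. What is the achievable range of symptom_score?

-130 to -34

Substituting into the serum_level equation gives serum_level = 6*therapy_hours + 16.
Substituting into the symptom_score equation gives symptom_score = -12*therapy_hours - 34.
Linear in therapy_hours, so extremes are at the endpoints: therapy_hours = 0 gives symptom_score = -34; therapy_hours = 8 gives symptom_score = -130.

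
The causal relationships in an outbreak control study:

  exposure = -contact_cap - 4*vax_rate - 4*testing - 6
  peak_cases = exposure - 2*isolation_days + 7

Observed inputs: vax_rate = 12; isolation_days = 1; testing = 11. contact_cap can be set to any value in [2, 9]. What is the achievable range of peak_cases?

-102 to -95

Substituting into the exposure equation gives exposure = -contact_cap - 98.
This gives peak_cases = -contact_cap - 93.
Linear in contact_cap, so extremes are at the endpoints: contact_cap = 2 gives peak_cases = -95; contact_cap = 9 gives peak_cases = -102.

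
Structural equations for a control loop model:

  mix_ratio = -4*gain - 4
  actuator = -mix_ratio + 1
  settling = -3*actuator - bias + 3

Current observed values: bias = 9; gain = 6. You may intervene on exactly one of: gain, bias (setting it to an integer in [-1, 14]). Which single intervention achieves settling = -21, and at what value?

set gain = 0

Intervening on gain: with other inputs at their observed values, settling = -12*gain - 21. Solving for -21 gives gain = 0, within [-1, 14].
Intervening on bias: settling = -bias - 84. Reaching -21 requires bias = -63, outside [-1, 14].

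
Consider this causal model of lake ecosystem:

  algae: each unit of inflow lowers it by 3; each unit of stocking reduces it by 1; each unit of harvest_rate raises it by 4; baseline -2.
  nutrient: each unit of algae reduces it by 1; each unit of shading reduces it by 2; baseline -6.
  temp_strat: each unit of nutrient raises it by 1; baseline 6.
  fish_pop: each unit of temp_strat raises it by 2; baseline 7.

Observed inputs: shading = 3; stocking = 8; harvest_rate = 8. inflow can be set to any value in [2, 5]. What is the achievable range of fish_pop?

Substituting into the algae equation gives algae = -3*inflow + 22.
nutrient becomes 3*inflow - 34.
Substituting into the temp_strat equation gives temp_strat = 3*inflow - 28.
Substituting into the fish_pop equation gives fish_pop = 6*inflow - 49.
Linear in inflow, so extremes are at the endpoints: inflow = 2 gives fish_pop = -37; inflow = 5 gives fish_pop = -19.

-37 to -19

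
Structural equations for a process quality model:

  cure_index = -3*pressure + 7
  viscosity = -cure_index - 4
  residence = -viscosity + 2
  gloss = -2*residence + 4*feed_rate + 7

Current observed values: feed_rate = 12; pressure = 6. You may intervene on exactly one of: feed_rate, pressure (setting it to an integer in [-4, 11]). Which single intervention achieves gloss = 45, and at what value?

set feed_rate = 7

Intervening on feed_rate: with other inputs at their observed values, gloss = 4*feed_rate + 17. Solving for 45 gives feed_rate = 7, within [-4, 11].
Intervening on pressure: gloss = 6*pressure + 29. Reaching 45 requires pressure = 8/3, not an integer.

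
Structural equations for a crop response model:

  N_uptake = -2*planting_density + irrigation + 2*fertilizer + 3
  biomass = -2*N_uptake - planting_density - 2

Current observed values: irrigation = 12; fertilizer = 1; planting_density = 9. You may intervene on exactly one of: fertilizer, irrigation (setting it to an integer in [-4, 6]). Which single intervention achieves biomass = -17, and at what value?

set fertilizer = 3

Intervening on fertilizer: with other inputs at their observed values, biomass = -4*fertilizer - 5. Solving for -17 gives fertilizer = 3, within [-4, 6].
Intervening on irrigation: biomass = -2*irrigation + 15. Reaching -17 requires irrigation = 16, outside [-4, 6].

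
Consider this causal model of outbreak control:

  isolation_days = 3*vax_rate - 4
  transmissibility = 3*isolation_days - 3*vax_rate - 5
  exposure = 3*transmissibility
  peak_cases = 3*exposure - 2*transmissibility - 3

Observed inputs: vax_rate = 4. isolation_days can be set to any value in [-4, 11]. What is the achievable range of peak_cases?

-206 to 109

Intervening on isolation_days fixes its value directly, overriding its dependence on vax_rate.
Substituting into the transmissibility equation gives transmissibility = 3*isolation_days - 17.
This gives exposure = 9*isolation_days - 51.
Substituting into the peak_cases equation gives peak_cases = 21*isolation_days - 122.
Linear in isolation_days, so extremes are at the endpoints: isolation_days = -4 gives peak_cases = -206; isolation_days = 11 gives peak_cases = 109.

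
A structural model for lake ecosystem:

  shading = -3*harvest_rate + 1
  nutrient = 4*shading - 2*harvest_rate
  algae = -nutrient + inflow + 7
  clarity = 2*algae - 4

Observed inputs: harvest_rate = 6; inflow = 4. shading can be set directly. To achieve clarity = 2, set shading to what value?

shading = 5

Intervening on shading fixes its value directly, overriding its dependence on harvest_rate.
Substituting into the nutrient equation gives nutrient = 4*shading - 12.
This gives algae = -4*shading + 23.
Substituting into the clarity equation gives clarity = -8*shading + 42.
Solve -8*shading + 42 = 2: shading = (2 - 42) / -8 = 5.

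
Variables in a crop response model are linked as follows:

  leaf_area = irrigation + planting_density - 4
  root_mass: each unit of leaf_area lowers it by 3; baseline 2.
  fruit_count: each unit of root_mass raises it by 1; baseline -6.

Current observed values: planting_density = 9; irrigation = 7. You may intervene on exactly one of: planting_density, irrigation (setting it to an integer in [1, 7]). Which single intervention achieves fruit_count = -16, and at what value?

set planting_density = 1

Intervening on planting_density: with other inputs at their observed values, fruit_count = -3*planting_density - 13. Solving for -16 gives planting_density = 1, within [1, 7].
Intervening on irrigation: fruit_count = -3*irrigation - 19. Reaching -16 requires irrigation = -1, outside [1, 7].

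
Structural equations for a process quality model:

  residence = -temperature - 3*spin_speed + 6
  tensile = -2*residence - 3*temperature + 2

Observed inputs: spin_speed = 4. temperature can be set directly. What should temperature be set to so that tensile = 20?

temperature = -6

Substituting into the residence equation gives residence = -temperature - 6.
Substituting into the tensile equation gives tensile = -temperature + 14.
Solve -temperature + 14 = 20: temperature = (20 - 14) / -1 = -6.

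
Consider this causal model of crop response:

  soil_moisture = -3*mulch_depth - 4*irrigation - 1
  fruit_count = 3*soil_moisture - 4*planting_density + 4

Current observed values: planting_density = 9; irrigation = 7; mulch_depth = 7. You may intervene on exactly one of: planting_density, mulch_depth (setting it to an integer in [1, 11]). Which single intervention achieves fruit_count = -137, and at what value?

Intervening on planting_density: fruit_count = -4*planting_density - 146. Reaching -137 requires planting_density = -9/4, not an integer.
Intervening on mulch_depth: with other inputs at their observed values, fruit_count = -9*mulch_depth - 119. Solving for -137 gives mulch_depth = 2, within [1, 11].

set mulch_depth = 2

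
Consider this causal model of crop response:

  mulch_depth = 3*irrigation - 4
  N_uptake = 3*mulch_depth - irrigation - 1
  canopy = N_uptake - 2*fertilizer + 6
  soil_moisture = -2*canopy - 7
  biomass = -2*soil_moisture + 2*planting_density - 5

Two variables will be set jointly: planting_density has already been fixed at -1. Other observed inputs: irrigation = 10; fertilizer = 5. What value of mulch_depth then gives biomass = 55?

mulch_depth = 9

With planting_density held at -1:
Intervening on mulch_depth fixes its value directly, overriding its dependence on irrigation.
Substituting into the N_uptake equation gives N_uptake = 3*mulch_depth - 11.
Substituting into the canopy equation gives canopy = 3*mulch_depth - 15.
Substituting into the soil_moisture equation gives soil_moisture = -6*mulch_depth + 23.
So biomass = 12*mulch_depth - 53.
Solve 12*mulch_depth - 53 = 55: mulch_depth = (55 + 53) / 12 = 9.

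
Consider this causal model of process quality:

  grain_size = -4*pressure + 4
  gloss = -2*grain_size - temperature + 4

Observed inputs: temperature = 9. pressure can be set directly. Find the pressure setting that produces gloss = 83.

pressure = 12

Substituting into the gloss equation gives gloss = 8*pressure - 13.
Solve 8*pressure - 13 = 83: pressure = (83 + 13) / 8 = 12.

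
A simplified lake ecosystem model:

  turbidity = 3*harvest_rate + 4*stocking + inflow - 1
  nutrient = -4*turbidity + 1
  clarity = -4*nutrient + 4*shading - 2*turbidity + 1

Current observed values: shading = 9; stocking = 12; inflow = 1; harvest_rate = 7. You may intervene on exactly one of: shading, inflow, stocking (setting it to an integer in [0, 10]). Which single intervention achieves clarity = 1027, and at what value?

Intervening on shading: clarity = 4*shading + 963. Reaching 1027 requires shading = 16, outside [0, 10].
Intervening on inflow: with other inputs at their observed values, clarity = 14*inflow + 985. Solving for 1027 gives inflow = 3, within [0, 10].
Intervening on stocking: clarity = 56*stocking + 327. Reaching 1027 requires stocking = 25/2, not an integer.

set inflow = 3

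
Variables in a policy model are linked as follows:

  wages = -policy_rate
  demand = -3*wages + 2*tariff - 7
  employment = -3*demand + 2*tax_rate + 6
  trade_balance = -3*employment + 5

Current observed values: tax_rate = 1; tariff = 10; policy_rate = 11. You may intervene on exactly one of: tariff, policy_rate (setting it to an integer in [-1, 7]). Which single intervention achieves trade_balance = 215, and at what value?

Intervening on tariff: with other inputs at their observed values, trade_balance = 18*tariff + 215. Solving for 215 gives tariff = 0, within [-1, 7].
Intervening on policy_rate: trade_balance = 27*policy_rate + 98. Reaching 215 requires policy_rate = 13/3, not an integer.

set tariff = 0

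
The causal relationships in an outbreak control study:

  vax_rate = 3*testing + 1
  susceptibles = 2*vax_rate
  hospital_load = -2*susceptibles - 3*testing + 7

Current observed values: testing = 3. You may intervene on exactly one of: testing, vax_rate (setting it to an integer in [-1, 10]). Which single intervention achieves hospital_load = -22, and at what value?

set vax_rate = 5

Intervening on testing: hospital_load = -15*testing + 3. Reaching -22 requires testing = 5/3, not an integer.
Intervening on vax_rate: with other inputs at their observed values, hospital_load = -4*vax_rate - 2. Solving for -22 gives vax_rate = 5, within [-1, 10].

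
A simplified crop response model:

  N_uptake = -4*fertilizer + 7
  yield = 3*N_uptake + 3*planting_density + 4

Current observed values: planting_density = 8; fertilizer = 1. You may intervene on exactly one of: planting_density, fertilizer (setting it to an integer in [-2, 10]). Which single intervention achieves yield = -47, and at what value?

Intervening on planting_density: yield = 3*planting_density + 13. Reaching -47 requires planting_density = -20, outside [-2, 10].
Intervening on fertilizer: with other inputs at their observed values, yield = -12*fertilizer + 49. Solving for -47 gives fertilizer = 8, within [-2, 10].

set fertilizer = 8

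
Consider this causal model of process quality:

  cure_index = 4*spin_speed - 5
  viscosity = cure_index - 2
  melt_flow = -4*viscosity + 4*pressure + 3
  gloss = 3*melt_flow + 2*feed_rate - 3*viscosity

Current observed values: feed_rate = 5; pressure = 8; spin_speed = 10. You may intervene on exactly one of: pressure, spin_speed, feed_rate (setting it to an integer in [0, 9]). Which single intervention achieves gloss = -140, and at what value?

set spin_speed = 6

Intervening on pressure: gloss = 12*pressure - 476. Reaching -140 requires pressure = 28, outside [0, 9].
Intervening on spin_speed: with other inputs at their observed values, gloss = -60*spin_speed + 220. Solving for -140 gives spin_speed = 6, within [0, 9].
Intervening on feed_rate: gloss = 2*feed_rate - 390. Reaching -140 requires feed_rate = 125, outside [0, 9].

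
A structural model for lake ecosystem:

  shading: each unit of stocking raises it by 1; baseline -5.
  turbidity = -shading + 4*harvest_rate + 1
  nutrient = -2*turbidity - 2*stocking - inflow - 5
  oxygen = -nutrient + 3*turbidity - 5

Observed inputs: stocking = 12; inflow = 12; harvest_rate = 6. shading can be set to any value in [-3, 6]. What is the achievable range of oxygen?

Intervening on shading fixes its value directly, overriding its dependence on stocking.
Substituting into the turbidity equation gives turbidity = -shading + 25.
So nutrient = 2*shading - 91.
Substituting into the oxygen equation gives oxygen = -5*shading + 161.
Linear in shading, so extremes are at the endpoints: shading = -3 gives oxygen = 176; shading = 6 gives oxygen = 131.

131 to 176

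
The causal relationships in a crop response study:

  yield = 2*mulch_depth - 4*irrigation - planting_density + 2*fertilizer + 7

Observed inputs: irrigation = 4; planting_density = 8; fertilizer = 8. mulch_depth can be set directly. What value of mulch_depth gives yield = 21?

mulch_depth = 11

Substituting into the yield equation gives yield = 2*mulch_depth - 1.
Solve 2*mulch_depth - 1 = 21: mulch_depth = (21 + 1) / 2 = 11.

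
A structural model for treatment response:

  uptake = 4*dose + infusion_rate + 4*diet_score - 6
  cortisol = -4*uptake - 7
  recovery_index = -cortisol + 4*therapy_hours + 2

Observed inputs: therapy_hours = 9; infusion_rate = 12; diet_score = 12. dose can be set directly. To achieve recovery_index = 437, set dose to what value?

Substituting into the uptake equation gives uptake = 4*dose + 54.
So cortisol = -16*dose - 223.
recovery_index becomes 16*dose + 261.
Solve 16*dose + 261 = 437: dose = (437 - 261) / 16 = 11.

dose = 11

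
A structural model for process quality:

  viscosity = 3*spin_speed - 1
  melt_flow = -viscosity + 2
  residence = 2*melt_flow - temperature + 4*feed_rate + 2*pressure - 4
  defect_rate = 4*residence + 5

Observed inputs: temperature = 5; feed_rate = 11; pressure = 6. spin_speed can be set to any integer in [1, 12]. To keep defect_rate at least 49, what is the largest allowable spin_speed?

Substituting into the melt_flow equation gives melt_flow = -3*spin_speed + 3.
Substituting into the residence equation gives residence = -6*spin_speed + 53.
So defect_rate = -24*spin_speed + 217.
Require -24*spin_speed + 217 ≥ 49, so spin_speed ≤ 7.
The largest integer in [1, 12] satisfying this is 7.

spin_speed = 7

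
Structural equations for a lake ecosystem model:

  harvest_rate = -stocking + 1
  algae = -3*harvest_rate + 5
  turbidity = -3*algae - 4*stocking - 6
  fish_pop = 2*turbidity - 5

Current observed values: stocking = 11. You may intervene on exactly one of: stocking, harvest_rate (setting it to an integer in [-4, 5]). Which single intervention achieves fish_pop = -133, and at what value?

Intervening on stocking: with other inputs at their observed values, fish_pop = -26*stocking - 29. Solving for -133 gives stocking = 4, within [-4, 5].
Intervening on harvest_rate: fish_pop = 18*harvest_rate - 135. Reaching -133 requires harvest_rate = 1/9, not an integer.

set stocking = 4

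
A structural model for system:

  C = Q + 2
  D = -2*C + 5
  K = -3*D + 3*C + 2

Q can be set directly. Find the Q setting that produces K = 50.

Substituting into the D equation gives D = -2*Q + 1.
K becomes 9*Q + 5.
Solve 9*Q + 5 = 50: Q = (50 - 5) / 9 = 5.

Q = 5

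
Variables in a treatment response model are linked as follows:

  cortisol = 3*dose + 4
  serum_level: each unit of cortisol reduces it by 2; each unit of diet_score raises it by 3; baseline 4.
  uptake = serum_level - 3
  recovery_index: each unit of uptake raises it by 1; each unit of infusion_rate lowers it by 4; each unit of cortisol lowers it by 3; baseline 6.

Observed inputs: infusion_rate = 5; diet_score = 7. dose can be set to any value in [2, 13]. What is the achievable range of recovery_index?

-207 to -42

Substituting into the serum_level equation gives serum_level = -6*dose + 17.
uptake becomes -6*dose + 14.
So recovery_index = -15*dose - 12.
Linear in dose, so extremes are at the endpoints: dose = 2 gives recovery_index = -42; dose = 13 gives recovery_index = -207.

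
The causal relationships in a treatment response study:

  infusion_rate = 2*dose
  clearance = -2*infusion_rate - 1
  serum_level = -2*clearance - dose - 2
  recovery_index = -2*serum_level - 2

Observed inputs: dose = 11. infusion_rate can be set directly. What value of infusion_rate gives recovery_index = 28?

infusion_rate = -1

Intervening on infusion_rate fixes its value directly, overriding its dependence on dose.
Substituting into the serum_level equation gives serum_level = 4*infusion_rate - 11.
Substituting into the recovery_index equation gives recovery_index = -8*infusion_rate + 20.
Solve -8*infusion_rate + 20 = 28: infusion_rate = (28 - 20) / -8 = -1.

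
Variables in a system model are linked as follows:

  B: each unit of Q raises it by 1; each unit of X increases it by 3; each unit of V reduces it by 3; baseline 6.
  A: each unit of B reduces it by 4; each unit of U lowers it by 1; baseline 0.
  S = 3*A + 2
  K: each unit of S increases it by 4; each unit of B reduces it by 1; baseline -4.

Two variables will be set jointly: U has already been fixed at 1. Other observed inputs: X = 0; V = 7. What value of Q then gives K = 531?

With U held at 1:
Substituting into the B equation gives B = Q - 15.
So A = -4*Q + 59.
So S = -12*Q + 179.
Substituting into the K equation gives K = -49*Q + 727.
Solve -49*Q + 727 = 531: Q = (531 - 727) / -49 = 4.

Q = 4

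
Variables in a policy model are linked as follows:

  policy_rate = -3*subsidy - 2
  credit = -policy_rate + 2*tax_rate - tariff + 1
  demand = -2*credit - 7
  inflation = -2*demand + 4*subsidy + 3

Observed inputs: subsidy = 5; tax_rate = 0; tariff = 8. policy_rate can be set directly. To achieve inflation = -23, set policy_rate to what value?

policy_rate = 8

Intervening on policy_rate fixes its value directly, overriding its dependence on subsidy.
Substituting into the credit equation gives credit = -policy_rate - 7.
Substituting into the demand equation gives demand = 2*policy_rate + 7.
This gives inflation = -4*policy_rate + 9.
Solve -4*policy_rate + 9 = -23: policy_rate = (-23 - 9) / -4 = 8.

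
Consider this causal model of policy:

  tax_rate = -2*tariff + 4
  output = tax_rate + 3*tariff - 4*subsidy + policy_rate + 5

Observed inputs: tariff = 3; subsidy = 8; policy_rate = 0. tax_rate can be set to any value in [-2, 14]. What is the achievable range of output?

-20 to -4

Intervening on tax_rate fixes its value directly, overriding its dependence on tariff.
Substituting into the output equation gives output = tax_rate - 18.
Linear in tax_rate, so extremes are at the endpoints: tax_rate = -2 gives output = -20; tax_rate = 14 gives output = -4.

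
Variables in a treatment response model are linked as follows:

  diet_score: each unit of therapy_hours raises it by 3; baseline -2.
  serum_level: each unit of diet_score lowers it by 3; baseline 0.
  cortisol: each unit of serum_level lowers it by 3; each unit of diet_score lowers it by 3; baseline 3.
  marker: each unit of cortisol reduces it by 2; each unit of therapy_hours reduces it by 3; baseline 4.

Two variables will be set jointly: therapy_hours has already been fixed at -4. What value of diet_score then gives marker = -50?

diet_score = 5

With therapy_hours held at -4:
Intervening on diet_score fixes its value directly, overriding its dependence on therapy_hours.
Substituting into the cortisol equation gives cortisol = 6*diet_score + 3.
So marker = -12*diet_score + 10.
Solve -12*diet_score + 10 = -50: diet_score = (-50 - 10) / -12 = 5.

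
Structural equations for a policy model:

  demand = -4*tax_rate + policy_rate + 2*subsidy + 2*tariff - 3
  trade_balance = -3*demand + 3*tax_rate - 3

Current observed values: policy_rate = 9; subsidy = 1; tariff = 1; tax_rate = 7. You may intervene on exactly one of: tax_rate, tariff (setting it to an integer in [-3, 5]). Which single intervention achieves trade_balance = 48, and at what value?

set tariff = 5

Intervening on tax_rate: trade_balance = 15*tax_rate - 33. Reaching 48 requires tax_rate = 27/5, not an integer.
Intervening on tariff: with other inputs at their observed values, trade_balance = -6*tariff + 78. Solving for 48 gives tariff = 5, within [-3, 5].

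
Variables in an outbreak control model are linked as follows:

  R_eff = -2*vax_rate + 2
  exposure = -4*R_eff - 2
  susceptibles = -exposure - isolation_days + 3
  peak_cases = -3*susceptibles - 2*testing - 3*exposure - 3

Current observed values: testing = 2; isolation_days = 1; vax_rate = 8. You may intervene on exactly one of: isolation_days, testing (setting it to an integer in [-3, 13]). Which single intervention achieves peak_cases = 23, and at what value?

set isolation_days = 13

Intervening on isolation_days: with other inputs at their observed values, peak_cases = 3*isolation_days - 16. Solving for 23 gives isolation_days = 13, within [-3, 13].
Intervening on testing: peak_cases = -2*testing - 9. Reaching 23 requires testing = -16, outside [-3, 13].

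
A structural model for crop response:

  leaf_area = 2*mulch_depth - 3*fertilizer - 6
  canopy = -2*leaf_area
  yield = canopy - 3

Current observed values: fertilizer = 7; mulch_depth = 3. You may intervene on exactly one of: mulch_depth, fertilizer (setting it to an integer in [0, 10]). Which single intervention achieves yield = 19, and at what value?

set mulch_depth = 8

Intervening on mulch_depth: with other inputs at their observed values, yield = -4*mulch_depth + 51. Solving for 19 gives mulch_depth = 8, within [0, 10].
Intervening on fertilizer: yield = 6*fertilizer - 3. Reaching 19 requires fertilizer = 11/3, not an integer.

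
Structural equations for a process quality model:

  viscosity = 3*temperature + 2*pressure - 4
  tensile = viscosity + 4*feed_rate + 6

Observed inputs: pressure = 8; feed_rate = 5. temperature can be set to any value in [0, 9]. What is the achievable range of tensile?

Substituting into the viscosity equation gives viscosity = 3*temperature + 12.
tensile becomes 3*temperature + 38.
Linear in temperature, so extremes are at the endpoints: temperature = 0 gives tensile = 38; temperature = 9 gives tensile = 65.

38 to 65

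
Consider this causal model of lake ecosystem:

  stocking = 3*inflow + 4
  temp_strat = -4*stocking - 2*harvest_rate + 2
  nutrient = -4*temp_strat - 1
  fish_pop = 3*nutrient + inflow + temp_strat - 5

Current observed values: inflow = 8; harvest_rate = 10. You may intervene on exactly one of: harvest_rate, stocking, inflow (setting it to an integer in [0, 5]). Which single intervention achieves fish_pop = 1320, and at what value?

Intervening on harvest_rate: with other inputs at their observed values, fish_pop = 22*harvest_rate + 1210. Solving for 1320 gives harvest_rate = 5, within [0, 5].
Intervening on stocking: fish_pop = 44*stocking + 198. Reaching 1320 requires stocking = 51/2, not an integer.
Intervening on inflow: fish_pop = 133*inflow + 366. Reaching 1320 requires inflow = 954/133, not an integer.

set harvest_rate = 5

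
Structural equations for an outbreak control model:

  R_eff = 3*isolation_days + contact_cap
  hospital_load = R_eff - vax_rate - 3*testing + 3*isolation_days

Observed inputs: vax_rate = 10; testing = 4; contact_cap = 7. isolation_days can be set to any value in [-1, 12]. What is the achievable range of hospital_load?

Substituting into the R_eff equation gives R_eff = 3*isolation_days + 7.
Substituting into the hospital_load equation gives hospital_load = 6*isolation_days - 15.
Linear in isolation_days, so extremes are at the endpoints: isolation_days = -1 gives hospital_load = -21; isolation_days = 12 gives hospital_load = 57.

-21 to 57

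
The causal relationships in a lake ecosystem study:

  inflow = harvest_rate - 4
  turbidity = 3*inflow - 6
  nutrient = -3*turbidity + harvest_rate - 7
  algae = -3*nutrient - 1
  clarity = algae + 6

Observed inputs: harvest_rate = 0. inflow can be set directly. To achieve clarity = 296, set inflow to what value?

inflow = 12

Intervening on inflow fixes its value directly, overriding its dependence on harvest_rate.
Substituting into the nutrient equation gives nutrient = -9*inflow + 11.
So algae = 27*inflow - 34.
Substituting into the clarity equation gives clarity = 27*inflow - 28.
Solve 27*inflow - 28 = 296: inflow = (296 + 28) / 27 = 12.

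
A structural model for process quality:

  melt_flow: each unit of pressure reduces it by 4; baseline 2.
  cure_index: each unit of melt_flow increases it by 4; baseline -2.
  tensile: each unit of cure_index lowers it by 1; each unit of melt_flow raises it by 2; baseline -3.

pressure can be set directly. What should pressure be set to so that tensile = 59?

pressure = 8

Substituting into the cure_index equation gives cure_index = -16*pressure + 6.
So tensile = 8*pressure - 5.
Solve 8*pressure - 5 = 59: pressure = (59 + 5) / 8 = 8.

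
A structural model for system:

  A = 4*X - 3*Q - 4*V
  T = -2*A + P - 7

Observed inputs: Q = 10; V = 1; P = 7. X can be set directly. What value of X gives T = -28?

X = 12

Substituting into the A equation gives A = 4*X - 34.
Substituting into the T equation gives T = -8*X + 68.
Solve -8*X + 68 = -28: X = (-28 - 68) / -8 = 12.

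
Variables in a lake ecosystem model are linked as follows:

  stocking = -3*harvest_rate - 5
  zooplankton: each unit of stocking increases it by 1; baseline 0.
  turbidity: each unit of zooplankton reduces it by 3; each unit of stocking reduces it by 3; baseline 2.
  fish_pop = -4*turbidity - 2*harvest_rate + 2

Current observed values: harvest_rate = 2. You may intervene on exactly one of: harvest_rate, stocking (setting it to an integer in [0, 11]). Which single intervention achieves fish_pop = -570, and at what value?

set harvest_rate = 6

Intervening on harvest_rate: with other inputs at their observed values, fish_pop = -74*harvest_rate - 126. Solving for -570 gives harvest_rate = 6, within [0, 11].
Intervening on stocking: fish_pop = 24*stocking - 10. Reaching -570 requires stocking = -70/3, not an integer.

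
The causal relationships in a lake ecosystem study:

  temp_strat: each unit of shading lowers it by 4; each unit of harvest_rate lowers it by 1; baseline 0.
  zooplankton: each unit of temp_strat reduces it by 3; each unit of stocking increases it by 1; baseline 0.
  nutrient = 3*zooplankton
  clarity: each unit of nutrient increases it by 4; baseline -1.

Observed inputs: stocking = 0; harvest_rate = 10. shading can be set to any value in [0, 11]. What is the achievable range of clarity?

359 to 1943

Substituting into the temp_strat equation gives temp_strat = -4*shading - 10.
Substituting into the zooplankton equation gives zooplankton = 12*shading + 30.
Substituting into the nutrient equation gives nutrient = 36*shading + 90.
Substituting into the clarity equation gives clarity = 144*shading + 359.
Linear in shading, so extremes are at the endpoints: shading = 0 gives clarity = 359; shading = 11 gives clarity = 1943.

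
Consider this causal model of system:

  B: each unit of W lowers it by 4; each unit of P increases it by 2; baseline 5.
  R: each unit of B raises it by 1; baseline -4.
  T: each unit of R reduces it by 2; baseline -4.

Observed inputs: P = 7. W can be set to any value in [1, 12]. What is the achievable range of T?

Substituting into the B equation gives B = -4*W + 19.
Substituting into the R equation gives R = -4*W + 15.
So T = 8*W - 34.
Linear in W, so extremes are at the endpoints: W = 1 gives T = -26; W = 12 gives T = 62.

-26 to 62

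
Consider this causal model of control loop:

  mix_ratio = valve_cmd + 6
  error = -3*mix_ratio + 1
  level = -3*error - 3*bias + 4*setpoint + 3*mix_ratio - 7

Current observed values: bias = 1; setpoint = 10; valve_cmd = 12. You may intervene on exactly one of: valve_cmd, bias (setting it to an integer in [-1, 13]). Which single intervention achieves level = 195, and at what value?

set valve_cmd = 8

Intervening on valve_cmd: with other inputs at their observed values, level = 12*valve_cmd + 99. Solving for 195 gives valve_cmd = 8, within [-1, 13].
Intervening on bias: level = -3*bias + 246. Reaching 195 requires bias = 17, outside [-1, 13].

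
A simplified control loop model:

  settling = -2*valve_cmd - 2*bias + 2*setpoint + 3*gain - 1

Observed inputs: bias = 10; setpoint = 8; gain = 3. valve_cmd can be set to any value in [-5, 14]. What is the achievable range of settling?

-24 to 14

Substituting into the settling equation gives settling = -2*valve_cmd + 4.
Linear in valve_cmd, so extremes are at the endpoints: valve_cmd = -5 gives settling = 14; valve_cmd = 14 gives settling = -24.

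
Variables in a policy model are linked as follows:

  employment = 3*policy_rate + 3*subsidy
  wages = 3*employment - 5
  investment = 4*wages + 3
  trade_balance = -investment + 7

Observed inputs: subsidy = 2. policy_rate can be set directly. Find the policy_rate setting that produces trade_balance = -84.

Substituting into the employment equation gives employment = 3*policy_rate + 6.
Substituting into the wages equation gives wages = 9*policy_rate + 13.
Substituting into the investment equation gives investment = 36*policy_rate + 55.
trade_balance becomes -36*policy_rate - 48.
Solve -36*policy_rate - 48 = -84: policy_rate = (-84 + 48) / -36 = 1.

policy_rate = 1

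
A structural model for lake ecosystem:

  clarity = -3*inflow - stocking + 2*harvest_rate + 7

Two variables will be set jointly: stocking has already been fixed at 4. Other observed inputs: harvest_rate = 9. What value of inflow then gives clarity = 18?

inflow = 1

With stocking held at 4:
Substituting into the clarity equation gives clarity = -3*inflow + 21.
Solve -3*inflow + 21 = 18: inflow = (18 - 21) / -3 = 1.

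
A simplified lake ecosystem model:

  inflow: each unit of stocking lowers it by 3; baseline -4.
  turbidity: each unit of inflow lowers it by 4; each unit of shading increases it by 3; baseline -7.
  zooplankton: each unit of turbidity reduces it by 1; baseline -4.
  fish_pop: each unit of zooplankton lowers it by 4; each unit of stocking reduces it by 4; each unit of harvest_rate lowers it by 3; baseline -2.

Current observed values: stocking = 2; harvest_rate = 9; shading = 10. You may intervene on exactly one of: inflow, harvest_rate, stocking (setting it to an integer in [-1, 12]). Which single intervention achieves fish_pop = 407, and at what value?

set stocking = 6

Intervening on inflow: fish_pop = -16*inflow + 71. Reaching 407 requires inflow = -21, outside [-1, 12].
Intervening on harvest_rate: fish_pop = -3*harvest_rate + 258. Reaching 407 requires harvest_rate = -149/3, not an integer.
Intervening on stocking: with other inputs at their observed values, fish_pop = 44*stocking + 143. Solving for 407 gives stocking = 6, within [-1, 12].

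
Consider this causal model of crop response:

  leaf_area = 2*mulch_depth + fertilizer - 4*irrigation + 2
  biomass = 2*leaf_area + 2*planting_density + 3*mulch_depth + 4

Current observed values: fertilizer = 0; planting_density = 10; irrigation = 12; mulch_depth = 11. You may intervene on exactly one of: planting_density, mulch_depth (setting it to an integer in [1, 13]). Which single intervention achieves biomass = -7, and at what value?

Intervening on planting_density: with other inputs at their observed values, biomass = 2*planting_density - 11. Solving for -7 gives planting_density = 2, within [1, 13].
Intervening on mulch_depth: biomass = 7*mulch_depth - 68. Reaching -7 requires mulch_depth = 61/7, not an integer.

set planting_density = 2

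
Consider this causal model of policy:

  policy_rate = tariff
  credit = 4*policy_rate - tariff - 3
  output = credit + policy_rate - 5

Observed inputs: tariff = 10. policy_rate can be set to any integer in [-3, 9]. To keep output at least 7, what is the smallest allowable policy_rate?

Intervening on policy_rate fixes its value directly, overriding its dependence on tariff.
Substituting into the credit equation gives credit = 4*policy_rate - 13.
Substituting into the output equation gives output = 5*policy_rate - 18.
Require 5*policy_rate - 18 ≥ 7, so policy_rate ≥ 5.
The smallest integer in [-3, 9] satisfying this is 5.

policy_rate = 5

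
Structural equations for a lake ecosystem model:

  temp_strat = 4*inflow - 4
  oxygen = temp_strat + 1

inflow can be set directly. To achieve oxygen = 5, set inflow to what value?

Substituting into the oxygen equation gives oxygen = 4*inflow - 3.
Solve 4*inflow - 3 = 5: inflow = (5 + 3) / 4 = 2.

inflow = 2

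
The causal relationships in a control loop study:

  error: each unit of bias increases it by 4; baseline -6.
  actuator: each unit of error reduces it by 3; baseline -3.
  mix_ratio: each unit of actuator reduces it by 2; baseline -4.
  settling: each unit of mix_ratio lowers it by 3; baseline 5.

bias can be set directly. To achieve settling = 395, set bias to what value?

bias = -4

Substituting into the actuator equation gives actuator = -12*bias + 15.
Substituting into the mix_ratio equation gives mix_ratio = 24*bias - 34.
settling becomes -72*bias + 107.
Solve -72*bias + 107 = 395: bias = (395 - 107) / -72 = -4.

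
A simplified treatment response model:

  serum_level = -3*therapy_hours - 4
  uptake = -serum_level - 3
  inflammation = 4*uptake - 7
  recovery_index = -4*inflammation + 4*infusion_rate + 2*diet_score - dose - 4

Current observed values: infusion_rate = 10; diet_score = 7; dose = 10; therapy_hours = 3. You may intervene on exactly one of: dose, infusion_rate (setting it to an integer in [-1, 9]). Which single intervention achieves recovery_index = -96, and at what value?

set infusion_rate = 9

Intervening on dose: recovery_index = -dose - 82. Reaching -96 requires dose = 14, outside [-1, 9].
Intervening on infusion_rate: with other inputs at their observed values, recovery_index = 4*infusion_rate - 132. Solving for -96 gives infusion_rate = 9, within [-1, 9].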